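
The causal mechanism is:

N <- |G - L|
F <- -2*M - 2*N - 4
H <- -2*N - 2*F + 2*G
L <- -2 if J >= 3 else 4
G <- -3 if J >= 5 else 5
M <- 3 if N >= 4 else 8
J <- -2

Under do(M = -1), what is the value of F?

The intervention breaks the incoming arrows to M: M <- 3 if N >= 4 else 8 no longer applies, and M = -1.
G = -3 if J >= 5 else 5  [with J=-2]  = 5
L = -2 if J >= 3 else 4  [with J=-2]  = 4
N = |G - L|  [with G=5, L=4]  = 1
F = -2*M - 2*N - 4  [with M=-1, N=1]  = -4

-4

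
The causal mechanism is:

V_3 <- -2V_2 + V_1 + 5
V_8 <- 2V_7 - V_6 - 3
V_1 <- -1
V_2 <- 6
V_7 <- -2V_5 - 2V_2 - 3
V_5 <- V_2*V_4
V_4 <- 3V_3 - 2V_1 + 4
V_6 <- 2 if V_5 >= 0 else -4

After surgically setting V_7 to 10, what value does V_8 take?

21

do(V_7=10) replaces the equation V_7 <- -2V_5 - 2V_2 - 3 with the constant V_7 = 10.
V_3 = -2V_2 + V_1 + 5  [with V_2=6, V_1=-1]  = -8
V_4 = 3V_3 - 2V_1 + 4  [with V_3=-8, V_1=-1]  = -18
V_5 = V_2*V_4  [with V_2=6, V_4=-18]  = -108
V_6 = 2 if V_5 >= 0 else -4  [with V_5=-108]  = -4
V_8 = 2V_7 - V_6 - 3  [with V_7=10, V_6=-4]  = 21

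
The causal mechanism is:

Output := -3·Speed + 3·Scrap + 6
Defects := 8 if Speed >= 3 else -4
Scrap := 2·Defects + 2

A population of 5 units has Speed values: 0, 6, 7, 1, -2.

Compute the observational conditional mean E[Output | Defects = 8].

E[Output|Defects=8] averages over only the 2 units with Defects=8 (Speed = 6, 7): Output = 42, 39, mean 40.5.

40.5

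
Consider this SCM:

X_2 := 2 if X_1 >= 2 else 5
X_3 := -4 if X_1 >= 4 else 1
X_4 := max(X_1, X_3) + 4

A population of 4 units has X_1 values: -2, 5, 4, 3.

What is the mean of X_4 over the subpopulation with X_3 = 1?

Observing X_3=1 restricts to units where X_3's equation naturally yields 1: X_1 ∈ {-2, 3}. In that subpopulation X_4 = 5, 7, mean 6.

6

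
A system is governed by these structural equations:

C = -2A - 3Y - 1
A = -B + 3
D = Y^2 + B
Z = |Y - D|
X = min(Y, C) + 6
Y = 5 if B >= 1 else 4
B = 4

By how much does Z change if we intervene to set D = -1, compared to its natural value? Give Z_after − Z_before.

The intervention breaks the incoming arrows to D: D = Y^2 + B no longer applies, and D = -1.
Y = 5 if B >= 1 else 4  [with B=4]  = 5
Z = |Y - D|  [with Y=5, D=-1]  = 6
Without intervention: Y = 5 if B >= 1 else 4  [with B=4]  = 5; D = Y^2 + B  [with Y=5, B=4]  = 29; Z = |Y - D|  [with Y=5, D=29]  = 24.
Change = 6 − 24 = -18.

-18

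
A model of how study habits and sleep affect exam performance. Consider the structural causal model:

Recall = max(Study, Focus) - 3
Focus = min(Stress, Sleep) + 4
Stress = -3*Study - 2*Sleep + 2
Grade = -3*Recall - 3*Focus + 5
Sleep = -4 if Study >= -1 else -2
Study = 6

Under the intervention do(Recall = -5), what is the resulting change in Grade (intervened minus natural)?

The intervention breaks the incoming arrows to Recall: Recall = max(Study, Focus) - 3 no longer applies, and Recall = -5.
Sleep = -4 if Study >= -1 else -2  [with Study=6]  = -4
Stress = -3*Study - 2*Sleep + 2  [with Study=6, Sleep=-4]  = -8
Focus = min(Stress, Sleep) + 4  [with Stress=-8, Sleep=-4]  = -4
Grade = -3*Recall - 3*Focus + 5  [with Recall=-5, Focus=-4]  = 32
Without intervention: Sleep = -4 if Study >= -1 else -2  [with Study=6]  = -4; Stress = -3*Study - 2*Sleep + 2  [with Study=6, Sleep=-4]  = -8; Focus = min(Stress, Sleep) + 4  [with Stress=-8, Sleep=-4]  = -4; Recall = max(Study, Focus) - 3  [with Study=6, Focus=-4]  = 3; Grade = -3*Recall - 3*Focus + 5  [with Recall=3, Focus=-4]  = 8.
Change = 32 − 8 = 24.

24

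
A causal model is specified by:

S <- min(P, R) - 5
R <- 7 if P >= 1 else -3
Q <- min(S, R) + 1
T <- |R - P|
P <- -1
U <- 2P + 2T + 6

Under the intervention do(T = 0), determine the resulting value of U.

4

do(T=0) replaces the equation T <- |R - P| with the constant T = 0.
U = 2P + 2T + 6  [with P=-1, T=0]  = 4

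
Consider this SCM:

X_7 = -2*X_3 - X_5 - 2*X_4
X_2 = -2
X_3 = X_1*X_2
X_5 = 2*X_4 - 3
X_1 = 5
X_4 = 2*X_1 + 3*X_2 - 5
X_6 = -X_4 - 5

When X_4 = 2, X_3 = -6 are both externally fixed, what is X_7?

7

The joint intervention fixes X_4 = 2, X_3 = -6, removing each variable's own equation.
X_5 = 2*X_4 - 3  [with X_4=2]  = 1
X_7 = -2*X_3 - X_5 - 2*X_4  [with X_3=-6, X_5=1, X_4=2]  = 7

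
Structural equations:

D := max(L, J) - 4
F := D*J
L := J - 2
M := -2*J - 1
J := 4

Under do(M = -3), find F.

0

do(M=-3) replaces the equation M := -2*J - 1 with the constant M = -3.
F is not downstream of the intervention, so its value is determined by the original equations.
L = J - 2  [with J=4]  = 2
D = max(L, J) - 4  [with L=2, J=4]  = 0
F = D*J  [with D=0, J=4]  = 0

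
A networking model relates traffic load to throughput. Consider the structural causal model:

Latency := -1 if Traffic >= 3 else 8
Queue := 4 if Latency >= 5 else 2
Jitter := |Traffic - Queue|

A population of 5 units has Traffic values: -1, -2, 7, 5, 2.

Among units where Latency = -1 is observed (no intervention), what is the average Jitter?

E[Jitter|Latency=-1] averages over only the 2 units with Latency=-1 (Traffic = 7, 5): Jitter = 5, 3, mean 4.

4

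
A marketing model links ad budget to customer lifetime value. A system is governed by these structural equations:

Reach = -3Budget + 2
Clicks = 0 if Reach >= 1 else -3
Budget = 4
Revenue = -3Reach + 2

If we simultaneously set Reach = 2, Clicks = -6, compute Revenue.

-4

Setting Reach = 2, Clicks = -6 by intervention discards those variables' equations.
Revenue = -3Reach + 2  [with Reach=2]  = -4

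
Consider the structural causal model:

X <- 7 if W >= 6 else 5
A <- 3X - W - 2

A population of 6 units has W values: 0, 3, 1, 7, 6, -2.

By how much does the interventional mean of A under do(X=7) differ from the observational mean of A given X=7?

do(X=7) breaks X's dependence on W. With X=7 fixed, A across the units is 19, 16, 18, 12, 13, 21, mean 16.5.
Conditioning on X=7 selects the 2 unit(s) with W ∈ {7, 6}. Their A values: 12, 13. Mean = 12.5.
Difference = 16.5 − 12.5 = 4.

4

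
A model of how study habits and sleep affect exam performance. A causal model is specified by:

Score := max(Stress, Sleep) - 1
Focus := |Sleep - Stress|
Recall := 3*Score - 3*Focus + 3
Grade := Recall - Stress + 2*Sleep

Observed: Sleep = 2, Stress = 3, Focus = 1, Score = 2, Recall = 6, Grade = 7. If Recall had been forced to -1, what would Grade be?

0

The intervention breaks the incoming arrows to Recall: Recall := 3*Score - 3*Focus + 3 no longer applies, and Recall = -1.
Grade = Recall - Stress + 2*Sleep  [with Recall=-1, Stress=3, Sleep=2]  = 0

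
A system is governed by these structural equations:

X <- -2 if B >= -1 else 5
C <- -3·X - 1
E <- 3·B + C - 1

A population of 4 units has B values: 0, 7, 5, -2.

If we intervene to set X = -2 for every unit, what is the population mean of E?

Every unit gets X=-2 under the intervention. E values become 4, 25, 19, -2; E[E|do(X=-2)] = 11.5.

11.5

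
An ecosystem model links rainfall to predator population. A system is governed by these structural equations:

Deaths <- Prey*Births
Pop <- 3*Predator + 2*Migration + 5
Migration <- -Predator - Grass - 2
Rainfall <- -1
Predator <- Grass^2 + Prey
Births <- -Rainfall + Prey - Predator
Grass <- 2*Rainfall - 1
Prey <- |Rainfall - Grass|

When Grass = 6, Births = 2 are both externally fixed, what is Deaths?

14

Setting Grass = 6, Births = 2 by intervention discards those variables' equations.
Prey = |Rainfall - Grass|  [with Rainfall=-1, Grass=6]  = 7
Deaths = Prey*Births  [with Prey=7, Births=2]  = 14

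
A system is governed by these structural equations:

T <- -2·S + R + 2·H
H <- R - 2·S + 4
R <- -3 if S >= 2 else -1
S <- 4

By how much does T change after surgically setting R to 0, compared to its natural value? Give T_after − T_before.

Under do(R=0), the mechanism R <- -3 if S >= 2 else -1 is discarded; R is fixed at 0.
H = R - 2·S + 4  [with R=0, S=4]  = -4
T = -2·S + R + 2·H  [with S=4, R=0, H=-4]  = -16
Without intervention: R = -3 if S >= 2 else -1  [with S=4]  = -3; H = R - 2·S + 4  [with R=-3, S=4]  = -7; T = -2·S + R + 2·H  [with S=4, R=-3, H=-7]  = -25.
Change = -16 − (-25) = 9.

9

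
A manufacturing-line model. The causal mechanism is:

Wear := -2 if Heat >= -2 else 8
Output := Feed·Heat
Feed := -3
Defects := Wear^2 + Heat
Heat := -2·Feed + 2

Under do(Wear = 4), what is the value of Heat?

8

Under do(Wear=4), the mechanism Wear := -2 if Heat >= -2 else 8 is discarded; Wear is fixed at 4.
Since Heat is not a descendant of the intervened variable, it is unaffected.
Heat = -2·Feed + 2  [with Feed=-3]  = 8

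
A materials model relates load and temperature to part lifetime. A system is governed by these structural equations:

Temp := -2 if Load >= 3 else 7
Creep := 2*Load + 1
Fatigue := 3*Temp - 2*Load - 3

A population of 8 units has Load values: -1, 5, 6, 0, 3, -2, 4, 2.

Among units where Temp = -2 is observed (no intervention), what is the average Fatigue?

Observing Temp=-2 restricts to units where Temp's equation naturally yields -2: Load ∈ {5, 6, 3, 4}. In that subpopulation Fatigue = -19, -21, -15, -17, mean -18.

-18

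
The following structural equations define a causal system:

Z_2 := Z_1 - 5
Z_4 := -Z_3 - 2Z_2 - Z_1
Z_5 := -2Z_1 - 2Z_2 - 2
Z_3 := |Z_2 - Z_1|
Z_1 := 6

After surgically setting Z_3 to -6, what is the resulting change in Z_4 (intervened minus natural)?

11

The intervention breaks the incoming arrows to Z_3: Z_3 := |Z_2 - Z_1| no longer applies, and Z_3 = -6.
Z_2 = Z_1 - 5  [with Z_1=6]  = 1
Z_4 = -Z_3 - 2Z_2 - Z_1  [with Z_3=-6, Z_2=1, Z_1=6]  = -2
Without intervention: Z_2 = Z_1 - 5  [with Z_1=6]  = 1; Z_3 = |Z_2 - Z_1|  [with Z_2=1, Z_1=6]  = 5; Z_4 = -Z_3 - 2Z_2 - Z_1  [with Z_3=5, Z_2=1, Z_1=6]  = -13.
Change = -2 − (-13) = 11.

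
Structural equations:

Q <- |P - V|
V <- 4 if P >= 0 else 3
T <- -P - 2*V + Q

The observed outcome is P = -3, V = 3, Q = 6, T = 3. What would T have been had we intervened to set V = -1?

7

Under do(V=-1), the mechanism V <- 4 if P >= 0 else 3 is discarded; V is fixed at -1.
Q = |P - V|  [with P=-3, V=-1]  = 2
T = -P - 2*V + Q  [with P=-3, V=-1, Q=2]  = 7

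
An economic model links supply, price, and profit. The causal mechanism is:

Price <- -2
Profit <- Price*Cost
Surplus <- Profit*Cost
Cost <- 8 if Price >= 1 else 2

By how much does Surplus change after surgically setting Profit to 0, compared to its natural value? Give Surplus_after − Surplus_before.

8

The intervention breaks the incoming arrows to Profit: Profit <- Price*Cost no longer applies, and Profit = 0.
Cost = 8 if Price >= 1 else 2  [with Price=-2]  = 2
Surplus = Profit*Cost  [with Profit=0, Cost=2]  = 0
Without intervention: Cost = 8 if Price >= 1 else 2  [with Price=-2]  = 2; Profit = Price*Cost  [with Price=-2, Cost=2]  = -4; Surplus = Profit*Cost  [with Profit=-4, Cost=2]  = -8.
Change = 0 − (-8) = 8.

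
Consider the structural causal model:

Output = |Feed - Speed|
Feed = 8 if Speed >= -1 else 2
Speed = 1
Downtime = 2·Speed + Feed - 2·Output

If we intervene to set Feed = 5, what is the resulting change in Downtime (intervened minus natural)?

3

Under do(Feed=5), the mechanism Feed = 8 if Speed >= -1 else 2 is discarded; Feed is fixed at 5.
Output = |Feed - Speed|  [with Feed=5, Speed=1]  = 4
Downtime = 2·Speed + Feed - 2·Output  [with Speed=1, Feed=5, Output=4]  = -1
Without intervention: Feed = 8 if Speed >= -1 else 2  [with Speed=1]  = 8; Output = |Feed - Speed|  [with Feed=8, Speed=1]  = 7; Downtime = 2·Speed + Feed - 2·Output  [with Speed=1, Feed=8, Output=7]  = -4.
Change = -1 − (-4) = 3.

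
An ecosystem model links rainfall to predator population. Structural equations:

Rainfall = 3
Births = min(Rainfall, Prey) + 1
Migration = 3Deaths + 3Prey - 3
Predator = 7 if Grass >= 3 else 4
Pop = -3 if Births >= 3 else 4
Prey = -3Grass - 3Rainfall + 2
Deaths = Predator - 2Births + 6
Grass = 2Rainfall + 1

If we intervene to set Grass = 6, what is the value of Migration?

105

Under do(Grass=6), the mechanism Grass = 2Rainfall + 1 is discarded; Grass is fixed at 6.
Prey = -3Grass - 3Rainfall + 2  [with Grass=6, Rainfall=3]  = -25
Predator = 7 if Grass >= 3 else 4  [with Grass=6]  = 7
Births = min(Rainfall, Prey) + 1  [with Rainfall=3, Prey=-25]  = -24
Deaths = Predator - 2Births + 6  [with Predator=7, Births=-24]  = 61
Migration = 3Deaths + 3Prey - 3  [with Deaths=61, Prey=-25]  = 105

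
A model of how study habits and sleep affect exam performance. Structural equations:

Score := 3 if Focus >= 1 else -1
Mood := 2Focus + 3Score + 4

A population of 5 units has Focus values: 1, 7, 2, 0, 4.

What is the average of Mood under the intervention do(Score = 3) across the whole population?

18.6

Under do(Score=3), Score's equation is replaced by Score=3 for every unit. Per-unit Mood: 15, 27, 17, 13, 21. Mean = 18.6.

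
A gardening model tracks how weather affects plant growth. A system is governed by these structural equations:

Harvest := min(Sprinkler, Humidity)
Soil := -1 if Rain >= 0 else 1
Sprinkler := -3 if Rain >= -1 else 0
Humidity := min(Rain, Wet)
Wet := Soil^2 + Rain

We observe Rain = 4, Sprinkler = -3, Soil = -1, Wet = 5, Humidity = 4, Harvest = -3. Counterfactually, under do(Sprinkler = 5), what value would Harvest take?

Under do(Sprinkler=5), the mechanism Sprinkler := -3 if Rain >= -1 else 0 is discarded; Sprinkler is fixed at 5.
Soil = -1 if Rain >= 0 else 1  [with Rain=4]  = -1
Wet = Soil^2 + Rain  [with Soil=-1, Rain=4]  = 5
Humidity = min(Rain, Wet)  [with Rain=4, Wet=5]  = 4
Harvest = min(Sprinkler, Humidity)  [with Sprinkler=5, Humidity=4]  = 4

4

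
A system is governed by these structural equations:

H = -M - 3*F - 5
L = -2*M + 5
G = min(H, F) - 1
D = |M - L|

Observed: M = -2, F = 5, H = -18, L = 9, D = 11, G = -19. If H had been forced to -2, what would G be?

-3

The intervention breaks the incoming arrows to H: H = -M - 3*F - 5 no longer applies, and H = -2.
G = min(H, F) - 1  [with H=-2, F=5]  = -3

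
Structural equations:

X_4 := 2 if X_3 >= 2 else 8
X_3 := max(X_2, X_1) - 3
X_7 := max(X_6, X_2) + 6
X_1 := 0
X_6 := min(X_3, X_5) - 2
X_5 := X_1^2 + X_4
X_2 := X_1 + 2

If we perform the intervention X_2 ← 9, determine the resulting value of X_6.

0

Under do(X_2=9), the mechanism X_2 := X_1 + 2 is discarded; X_2 is fixed at 9.
X_3 = max(X_2, X_1) - 3  [with X_2=9, X_1=0]  = 6
X_4 = 2 if X_3 >= 2 else 8  [with X_3=6]  = 2
X_5 = X_1^2 + X_4  [with X_1=0, X_4=2]  = 2
X_6 = min(X_3, X_5) - 2  [with X_3=6, X_5=2]  = 0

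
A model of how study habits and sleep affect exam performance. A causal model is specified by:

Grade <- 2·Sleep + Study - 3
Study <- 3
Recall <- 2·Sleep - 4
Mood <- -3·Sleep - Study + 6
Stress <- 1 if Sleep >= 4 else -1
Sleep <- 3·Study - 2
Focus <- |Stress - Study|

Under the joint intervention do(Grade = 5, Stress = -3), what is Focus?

6

The joint intervention fixes Grade = 5, Stress = -3, removing each variable's own equation.
Focus = |Stress - Study|  [with Stress=-3, Study=3]  = 6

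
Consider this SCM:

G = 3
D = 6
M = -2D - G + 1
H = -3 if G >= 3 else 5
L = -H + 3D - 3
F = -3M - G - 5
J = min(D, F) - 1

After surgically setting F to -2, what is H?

do(F=-2) replaces the equation F = -3M - G - 5 with the constant F = -2.
No directed path runs from F to H, so H keeps its natural value.
H = -3 if G >= 3 else 5  [with G=3]  = -3

-3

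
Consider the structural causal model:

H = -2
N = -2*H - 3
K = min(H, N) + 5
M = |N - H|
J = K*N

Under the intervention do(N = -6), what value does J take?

do(N=-6) replaces the equation N = -2*H - 3 with the constant N = -6.
K = min(H, N) + 5  [with H=-2, N=-6]  = -1
J = K*N  [with K=-1, N=-6]  = 6

6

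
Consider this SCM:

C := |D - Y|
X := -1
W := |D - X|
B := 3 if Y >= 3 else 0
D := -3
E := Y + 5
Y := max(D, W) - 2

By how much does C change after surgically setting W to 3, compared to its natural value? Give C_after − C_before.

The intervention breaks the incoming arrows to W: W := |D - X| no longer applies, and W = 3.
Y = max(D, W) - 2  [with D=-3, W=3]  = 1
C = |D - Y|  [with D=-3, Y=1]  = 4
Without intervention: W = |D - X|  [with D=-3, X=-1]  = 2; Y = max(D, W) - 2  [with D=-3, W=2]  = 0; C = |D - Y|  [with D=-3, Y=0]  = 3.
Change = 4 − 3 = 1.

1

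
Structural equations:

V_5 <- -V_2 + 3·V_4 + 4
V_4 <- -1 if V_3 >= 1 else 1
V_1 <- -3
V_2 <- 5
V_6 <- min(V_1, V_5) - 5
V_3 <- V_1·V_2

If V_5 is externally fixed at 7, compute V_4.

The intervention breaks the incoming arrows to V_5: V_5 <- -V_2 + 3·V_4 + 4 no longer applies, and V_5 = 7.
Since V_4 is not a descendant of the intervened variable, it is unaffected.
V_3 = V_1·V_2  [with V_1=-3, V_2=5]  = -15
V_4 = -1 if V_3 >= 1 else 1  [with V_3=-15]  = 1

1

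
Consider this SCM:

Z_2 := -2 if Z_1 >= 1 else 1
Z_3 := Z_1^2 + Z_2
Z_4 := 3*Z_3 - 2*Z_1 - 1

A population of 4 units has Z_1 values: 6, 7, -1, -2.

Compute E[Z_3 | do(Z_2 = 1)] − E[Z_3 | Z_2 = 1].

20

do(Z_2=1) breaks Z_2's dependence on Z_1. With Z_2=1 fixed, Z_3 across the units is 37, 50, 2, 5, mean 23.5.
Conditioning on Z_2=1 selects the 2 unit(s) with Z_1 ∈ {-1, -2}. Their Z_3 values: 2, 5. Mean = 3.5.
Difference = 23.5 − 3.5 = 20.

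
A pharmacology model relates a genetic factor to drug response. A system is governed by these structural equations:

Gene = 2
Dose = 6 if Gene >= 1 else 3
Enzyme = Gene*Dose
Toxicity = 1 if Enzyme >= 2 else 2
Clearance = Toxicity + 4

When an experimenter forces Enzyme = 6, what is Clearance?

5

do(Enzyme=6) replaces the equation Enzyme = Gene*Dose with the constant Enzyme = 6.
Toxicity = 1 if Enzyme >= 2 else 2  [with Enzyme=6]  = 1
Clearance = Toxicity + 4  [with Toxicity=1]  = 5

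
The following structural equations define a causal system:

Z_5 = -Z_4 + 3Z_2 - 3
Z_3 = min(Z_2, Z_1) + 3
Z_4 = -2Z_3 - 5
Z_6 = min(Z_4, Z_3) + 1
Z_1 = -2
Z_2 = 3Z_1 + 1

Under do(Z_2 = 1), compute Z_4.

-7

Under do(Z_2=1), the mechanism Z_2 = 3Z_1 + 1 is discarded; Z_2 is fixed at 1.
Z_3 = min(Z_2, Z_1) + 3  [with Z_2=1, Z_1=-2]  = 1
Z_4 = -2Z_3 - 5  [with Z_3=1]  = -7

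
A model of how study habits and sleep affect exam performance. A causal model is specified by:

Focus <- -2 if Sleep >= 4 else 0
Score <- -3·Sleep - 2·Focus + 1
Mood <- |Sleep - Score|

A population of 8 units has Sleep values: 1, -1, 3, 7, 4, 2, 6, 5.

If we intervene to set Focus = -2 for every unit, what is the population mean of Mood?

11

do(Focus=-2) breaks Focus's dependence on Sleep. With Focus=-2 fixed, Mood across the units is 1, 9, 7, 23, 11, 3, 19, 15, mean 11.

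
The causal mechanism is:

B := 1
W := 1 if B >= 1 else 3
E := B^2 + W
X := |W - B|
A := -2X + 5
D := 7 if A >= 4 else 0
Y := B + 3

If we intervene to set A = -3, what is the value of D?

The intervention breaks the incoming arrows to A: A := -2X + 5 no longer applies, and A = -3.
D = 7 if A >= 4 else 0  [with A=-3]  = 0

0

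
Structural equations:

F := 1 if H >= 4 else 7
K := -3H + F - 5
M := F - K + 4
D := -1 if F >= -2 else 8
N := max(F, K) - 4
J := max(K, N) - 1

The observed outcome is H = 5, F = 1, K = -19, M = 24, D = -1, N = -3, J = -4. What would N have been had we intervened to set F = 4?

0

Under do(F=4), the mechanism F := 1 if H >= 4 else 7 is discarded; F is fixed at 4.
K = -3H + F - 5  [with H=5, F=4]  = -16
N = max(F, K) - 4  [with F=4, K=-16]  = 0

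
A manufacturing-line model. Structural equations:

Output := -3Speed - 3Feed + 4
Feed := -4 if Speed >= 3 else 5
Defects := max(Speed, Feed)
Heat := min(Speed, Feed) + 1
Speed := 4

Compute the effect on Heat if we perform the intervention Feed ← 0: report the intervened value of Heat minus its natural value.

The intervention breaks the incoming arrows to Feed: Feed := -4 if Speed >= 3 else 5 no longer applies, and Feed = 0.
Heat = min(Speed, Feed) + 1  [with Speed=4, Feed=0]  = 1
Without intervention: Feed = -4 if Speed >= 3 else 5  [with Speed=4]  = -4; Heat = min(Speed, Feed) + 1  [with Speed=4, Feed=-4]  = -3.
Change = 1 − (-3) = 4.

4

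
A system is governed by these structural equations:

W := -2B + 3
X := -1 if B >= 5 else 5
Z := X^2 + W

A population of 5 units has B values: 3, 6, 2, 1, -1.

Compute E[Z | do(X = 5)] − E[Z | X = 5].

Under do(X=5), X's equation is replaced by X=5 for every unit. Per-unit Z: 22, 16, 24, 26, 30. Mean = 23.6.
E[Z|X=5] averages over only the 4 units with X=5 (B = 3, 2, 1, -1): Z = 22, 24, 26, 30, mean 25.5.
Difference = 23.6 − 25.5 = -1.9.

-1.9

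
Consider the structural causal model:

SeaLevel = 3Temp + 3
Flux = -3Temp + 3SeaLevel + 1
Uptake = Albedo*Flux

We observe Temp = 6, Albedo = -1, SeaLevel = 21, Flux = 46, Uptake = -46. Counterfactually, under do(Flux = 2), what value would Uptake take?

Intervening sets Flux = 2 and removes its equation (Flux = -3Temp + 3SeaLevel + 1).
Uptake = Albedo*Flux  [with Albedo=-1, Flux=2]  = -2

-2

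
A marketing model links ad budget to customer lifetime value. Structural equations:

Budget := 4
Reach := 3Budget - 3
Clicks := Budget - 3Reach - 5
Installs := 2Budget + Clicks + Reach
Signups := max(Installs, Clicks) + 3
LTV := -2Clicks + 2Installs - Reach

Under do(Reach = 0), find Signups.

do(Reach=0) replaces the equation Reach := 3Budget - 3 with the constant Reach = 0.
Clicks = Budget - 3Reach - 5  [with Budget=4, Reach=0]  = -1
Installs = 2Budget + Clicks + Reach  [with Budget=4, Clicks=-1, Reach=0]  = 7
Signups = max(Installs, Clicks) + 3  [with Installs=7, Clicks=-1]  = 10

10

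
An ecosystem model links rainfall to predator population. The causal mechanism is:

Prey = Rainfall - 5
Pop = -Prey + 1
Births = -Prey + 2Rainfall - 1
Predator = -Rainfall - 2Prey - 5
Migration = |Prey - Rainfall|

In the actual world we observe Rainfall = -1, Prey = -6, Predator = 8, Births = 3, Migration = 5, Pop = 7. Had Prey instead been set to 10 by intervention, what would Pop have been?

-9

Under do(Prey=10), the mechanism Prey = Rainfall - 5 is discarded; Prey is fixed at 10.
Pop = -Prey + 1  [with Prey=10]  = -9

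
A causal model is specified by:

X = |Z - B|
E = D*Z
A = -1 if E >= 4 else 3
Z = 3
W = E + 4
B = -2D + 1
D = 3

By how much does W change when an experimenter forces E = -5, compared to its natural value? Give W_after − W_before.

-14

The intervention breaks the incoming arrows to E: E = D*Z no longer applies, and E = -5.
W = E + 4  [with E=-5]  = -1
Without intervention: E = D*Z  [with D=3, Z=3]  = 9; W = E + 4  [with E=9]  = 13.
Change = -1 − 13 = -14.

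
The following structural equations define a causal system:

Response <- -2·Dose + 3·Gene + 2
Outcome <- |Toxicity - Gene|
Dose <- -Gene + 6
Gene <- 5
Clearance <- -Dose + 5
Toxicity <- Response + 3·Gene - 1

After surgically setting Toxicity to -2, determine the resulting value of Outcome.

7

Under do(Toxicity=-2), the mechanism Toxicity <- Response + 3·Gene - 1 is discarded; Toxicity is fixed at -2.
Outcome = |Toxicity - Gene|  [with Toxicity=-2, Gene=5]  = 7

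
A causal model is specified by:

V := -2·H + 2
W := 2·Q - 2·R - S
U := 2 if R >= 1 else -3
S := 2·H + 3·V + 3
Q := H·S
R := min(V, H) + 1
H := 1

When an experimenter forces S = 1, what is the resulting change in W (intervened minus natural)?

-4

The intervention breaks the incoming arrows to S: S := 2·H + 3·V + 3 no longer applies, and S = 1.
V = -2·H + 2  [with H=1]  = 0
R = min(V, H) + 1  [with V=0, H=1]  = 1
Q = H·S  [with H=1, S=1]  = 1
W = 2·Q - 2·R - S  [with Q=1, R=1, S=1]  = -1
Without intervention: V = -2·H + 2  [with H=1]  = 0; S = 2·H + 3·V + 3  [with H=1, V=0]  = 5; R = min(V, H) + 1  [with V=0, H=1]  = 1; Q = H·S  [with H=1, S=5]  = 5; W = 2·Q - 2·R - S  [with Q=5, R=1, S=5]  = 3.
Change = -1 − 3 = -4.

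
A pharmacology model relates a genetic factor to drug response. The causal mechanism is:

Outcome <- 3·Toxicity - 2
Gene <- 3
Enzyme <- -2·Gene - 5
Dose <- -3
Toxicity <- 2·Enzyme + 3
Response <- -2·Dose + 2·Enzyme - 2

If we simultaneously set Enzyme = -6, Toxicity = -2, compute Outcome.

-8

Setting Enzyme = -6, Toxicity = -2 by intervention discards those variables' equations.
Outcome = 3·Toxicity - 2  [with Toxicity=-2]  = -8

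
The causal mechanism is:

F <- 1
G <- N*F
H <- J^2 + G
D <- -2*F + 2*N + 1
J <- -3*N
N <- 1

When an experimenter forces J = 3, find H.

10

Under do(J=3), the mechanism J <- -3*N is discarded; J is fixed at 3.
G = N*F  [with N=1, F=1]  = 1
H = J^2 + G  [with J=3, G=1]  = 10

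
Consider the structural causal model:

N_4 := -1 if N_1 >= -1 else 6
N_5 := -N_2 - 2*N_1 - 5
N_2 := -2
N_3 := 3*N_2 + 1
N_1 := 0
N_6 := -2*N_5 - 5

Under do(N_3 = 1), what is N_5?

do(N_3=1) replaces the equation N_3 := 3*N_2 + 1 with the constant N_3 = 1.
N_5 is not downstream of the intervention, so its value is determined by the original equations.
N_5 = -N_2 - 2*N_1 - 5  [with N_2=-2, N_1=0]  = -3

-3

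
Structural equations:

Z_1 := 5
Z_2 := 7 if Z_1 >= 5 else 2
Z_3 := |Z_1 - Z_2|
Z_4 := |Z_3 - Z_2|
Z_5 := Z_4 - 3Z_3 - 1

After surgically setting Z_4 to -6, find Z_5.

Intervening sets Z_4 = -6 and removes its equation (Z_4 := |Z_3 - Z_2|).
Z_2 = 7 if Z_1 >= 5 else 2  [with Z_1=5]  = 7
Z_3 = |Z_1 - Z_2|  [with Z_1=5, Z_2=7]  = 2
Z_5 = Z_4 - 3Z_3 - 1  [with Z_4=-6, Z_3=2]  = -13

-13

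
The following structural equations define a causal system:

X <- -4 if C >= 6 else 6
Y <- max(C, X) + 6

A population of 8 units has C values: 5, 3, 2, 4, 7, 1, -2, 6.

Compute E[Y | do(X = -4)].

Under do(X=-4), X's equation is replaced by X=-4 for every unit. Per-unit Y: 11, 9, 8, 10, 13, 7, 4, 12. Mean = 9.25.

9.25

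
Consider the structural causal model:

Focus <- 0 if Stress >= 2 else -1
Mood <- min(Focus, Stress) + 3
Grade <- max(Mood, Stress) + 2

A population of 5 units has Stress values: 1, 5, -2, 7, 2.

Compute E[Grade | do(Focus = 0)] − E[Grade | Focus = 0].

do(Focus=0) breaks Focus's dependence on Stress. With Focus=0 fixed, Grade across the units is 5, 7, 3, 9, 5, mean 5.8.
E[Grade|Focus=0] averages over only the 3 units with Focus=0 (Stress = 5, 7, 2): Grade = 7, 9, 5, mean 7.
Difference = 5.8 − 7 = -1.2.

-1.2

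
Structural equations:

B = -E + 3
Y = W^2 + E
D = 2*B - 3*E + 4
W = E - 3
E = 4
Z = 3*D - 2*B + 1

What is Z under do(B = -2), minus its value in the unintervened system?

Under do(B=-2), the mechanism B = -E + 3 is discarded; B is fixed at -2.
D = 2*B - 3*E + 4  [with B=-2, E=4]  = -12
Z = 3*D - 2*B + 1  [with D=-12, B=-2]  = -31
Without intervention: B = -E + 3  [with E=4]  = -1; D = 2*B - 3*E + 4  [with B=-1, E=4]  = -10; Z = 3*D - 2*B + 1  [with D=-10, B=-1]  = -27.
Change = -31 − (-27) = -4.

-4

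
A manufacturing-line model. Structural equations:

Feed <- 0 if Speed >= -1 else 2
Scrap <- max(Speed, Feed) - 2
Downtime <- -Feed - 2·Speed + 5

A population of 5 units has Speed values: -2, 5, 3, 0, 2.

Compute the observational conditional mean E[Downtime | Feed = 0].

E[Downtime|Feed=0] averages over only the 4 units with Feed=0 (Speed = 5, 3, 0, 2): Downtime = -5, -1, 5, 1, mean 0.

0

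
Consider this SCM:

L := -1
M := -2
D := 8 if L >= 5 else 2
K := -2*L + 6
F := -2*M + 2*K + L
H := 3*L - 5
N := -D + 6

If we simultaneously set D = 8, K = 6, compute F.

Setting D = 8, K = 6 by intervention discards those variables' equations.
F = -2*M + 2*K + L  [with M=-2, K=6, L=-1]  = 15

15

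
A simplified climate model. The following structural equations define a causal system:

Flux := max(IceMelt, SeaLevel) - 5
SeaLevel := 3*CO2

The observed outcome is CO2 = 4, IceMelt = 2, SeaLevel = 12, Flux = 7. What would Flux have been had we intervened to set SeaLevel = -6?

-3

The intervention breaks the incoming arrows to SeaLevel: SeaLevel := 3*CO2 no longer applies, and SeaLevel = -6.
Flux = max(IceMelt, SeaLevel) - 5  [with IceMelt=2, SeaLevel=-6]  = -3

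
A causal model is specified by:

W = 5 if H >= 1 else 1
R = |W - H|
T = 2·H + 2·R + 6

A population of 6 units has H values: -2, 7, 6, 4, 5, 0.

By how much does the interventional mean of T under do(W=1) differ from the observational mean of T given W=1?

12

Under do(W=1), W's equation is replaced by W=1 for every unit. Per-unit T: 8, 32, 28, 20, 24, 8. Mean = 20.
Conditioning on W=1 selects the 2 unit(s) with H ∈ {-2, 0}. Their T values: 8, 8. Mean = 8.
Difference = 20 − 8 = 12.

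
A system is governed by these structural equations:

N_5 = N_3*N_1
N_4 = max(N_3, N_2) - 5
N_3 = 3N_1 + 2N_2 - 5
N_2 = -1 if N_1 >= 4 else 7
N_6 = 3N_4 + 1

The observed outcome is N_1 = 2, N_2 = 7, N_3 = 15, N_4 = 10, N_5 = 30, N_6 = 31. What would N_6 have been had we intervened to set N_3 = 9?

The intervention breaks the incoming arrows to N_3: N_3 = 3N_1 + 2N_2 - 5 no longer applies, and N_3 = 9.
N_2 = -1 if N_1 >= 4 else 7  [with N_1=2]  = 7
N_4 = max(N_3, N_2) - 5  [with N_3=9, N_2=7]  = 4
N_6 = 3N_4 + 1  [with N_4=4]  = 13

13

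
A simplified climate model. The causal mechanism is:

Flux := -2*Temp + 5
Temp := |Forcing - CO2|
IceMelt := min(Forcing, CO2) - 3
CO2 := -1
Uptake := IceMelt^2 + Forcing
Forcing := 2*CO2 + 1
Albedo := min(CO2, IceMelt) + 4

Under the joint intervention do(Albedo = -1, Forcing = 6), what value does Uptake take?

22

Setting Albedo = -1, Forcing = 6 by intervention discards those variables' equations.
IceMelt = min(Forcing, CO2) - 3  [with Forcing=6, CO2=-1]  = -4
Uptake = IceMelt^2 + Forcing  [with IceMelt=-4, Forcing=6]  = 22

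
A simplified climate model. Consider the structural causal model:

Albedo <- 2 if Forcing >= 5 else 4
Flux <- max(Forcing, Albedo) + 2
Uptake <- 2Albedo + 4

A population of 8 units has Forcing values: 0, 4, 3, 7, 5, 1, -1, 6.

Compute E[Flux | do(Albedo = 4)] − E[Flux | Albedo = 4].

0.75

Under do(Albedo=4), Albedo's equation is replaced by Albedo=4 for every unit. Per-unit Flux: 6, 6, 6, 9, 7, 6, 6, 8. Mean = 6.75.
Observing Albedo=4 restricts to units where Albedo's equation naturally yields 4: Forcing ∈ {0, 4, 3, 1, -1}. In that subpopulation Flux = 6, 6, 6, 6, 6, mean 6.
Difference = 6.75 − 6 = 0.75.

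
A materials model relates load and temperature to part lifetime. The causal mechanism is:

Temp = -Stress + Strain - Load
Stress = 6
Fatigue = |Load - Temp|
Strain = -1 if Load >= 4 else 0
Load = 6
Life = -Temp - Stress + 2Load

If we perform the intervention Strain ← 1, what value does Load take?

6

Under do(Strain=1), the mechanism Strain = -1 if Load >= 4 else 0 is discarded; Strain is fixed at 1.
Load is not downstream of the intervention, so its value is determined by the original equations.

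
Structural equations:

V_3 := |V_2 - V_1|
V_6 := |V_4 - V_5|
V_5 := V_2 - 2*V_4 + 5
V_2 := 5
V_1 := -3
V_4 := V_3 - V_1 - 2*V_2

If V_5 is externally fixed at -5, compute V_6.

The intervention breaks the incoming arrows to V_5: V_5 := V_2 - 2*V_4 + 5 no longer applies, and V_5 = -5.
V_3 = |V_2 - V_1|  [with V_2=5, V_1=-3]  = 8
V_4 = V_3 - V_1 - 2*V_2  [with V_3=8, V_1=-3, V_2=5]  = 1
V_6 = |V_4 - V_5|  [with V_4=1, V_5=-5]  = 6

6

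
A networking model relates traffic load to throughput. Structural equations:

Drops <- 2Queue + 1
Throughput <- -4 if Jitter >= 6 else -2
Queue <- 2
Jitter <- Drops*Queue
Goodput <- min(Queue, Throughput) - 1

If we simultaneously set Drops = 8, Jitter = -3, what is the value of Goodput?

Under do(Drops = 8, Jitter = -3), each intervened variable's structural equation is replaced by its fixed value.
Throughput = -4 if Jitter >= 6 else -2  [with Jitter=-3]  = -2
Goodput = min(Queue, Throughput) - 1  [with Queue=2, Throughput=-2]  = -3

-3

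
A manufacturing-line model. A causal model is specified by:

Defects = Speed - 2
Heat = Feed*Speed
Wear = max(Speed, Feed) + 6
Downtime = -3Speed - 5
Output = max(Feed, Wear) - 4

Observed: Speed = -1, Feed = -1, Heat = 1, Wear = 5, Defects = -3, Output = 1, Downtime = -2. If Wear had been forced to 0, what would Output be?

-4

Under do(Wear=0), the mechanism Wear = max(Speed, Feed) + 6 is discarded; Wear is fixed at 0.
Output = max(Feed, Wear) - 4  [with Feed=-1, Wear=0]  = -4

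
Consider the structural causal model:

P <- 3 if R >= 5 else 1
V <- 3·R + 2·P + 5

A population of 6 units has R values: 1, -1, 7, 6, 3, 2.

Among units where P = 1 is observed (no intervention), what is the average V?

10.75

E[V|P=1] averages over only the 4 units with P=1 (R = 1, -1, 3, 2): V = 10, 4, 16, 13, mean 10.75.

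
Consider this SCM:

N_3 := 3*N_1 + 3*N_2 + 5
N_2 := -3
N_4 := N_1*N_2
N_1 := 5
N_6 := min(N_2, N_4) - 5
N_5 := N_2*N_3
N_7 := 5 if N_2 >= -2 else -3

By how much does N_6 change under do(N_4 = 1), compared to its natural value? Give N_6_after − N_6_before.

Under do(N_4=1), the mechanism N_4 := N_1*N_2 is discarded; N_4 is fixed at 1.
N_6 = min(N_2, N_4) - 5  [with N_2=-3, N_4=1]  = -8
Without intervention: N_4 = N_1*N_2  [with N_1=5, N_2=-3]  = -15; N_6 = min(N_2, N_4) - 5  [with N_2=-3, N_4=-15]  = -20.
Change = -8 − (-20) = 12.

12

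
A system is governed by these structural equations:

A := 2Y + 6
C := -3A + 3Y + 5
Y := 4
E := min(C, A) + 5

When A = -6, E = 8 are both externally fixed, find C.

The joint intervention fixes A = -6, E = 8, removing each variable's own equation.
C = -3A + 3Y + 5  [with A=-6, Y=4]  = 35

35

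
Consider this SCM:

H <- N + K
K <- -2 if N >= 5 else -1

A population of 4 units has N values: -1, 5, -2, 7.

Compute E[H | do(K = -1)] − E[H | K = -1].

3.75

Every unit gets K=-1 under the intervention. H values become -2, 4, -3, 6; E[H|do(K=-1)] = 1.25.
Conditioning on K=-1 selects the 2 unit(s) with N ∈ {-1, -2}. Their H values: -2, -3. Mean = -2.5.
Difference = 1.25 − (-2.5) = 3.75.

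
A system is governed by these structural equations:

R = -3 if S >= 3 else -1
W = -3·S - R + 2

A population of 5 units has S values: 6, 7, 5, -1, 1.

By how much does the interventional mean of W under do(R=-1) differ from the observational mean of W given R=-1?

-10.8

Under do(R=-1), R's equation is replaced by R=-1 for every unit. Per-unit W: -15, -18, -12, 6, 0. Mean = -7.8.
Observing R=-1 restricts to units where R's equation naturally yields -1: S ∈ {-1, 1}. In that subpopulation W = 6, 0, mean 3.
Difference = -7.8 − 3 = -10.8.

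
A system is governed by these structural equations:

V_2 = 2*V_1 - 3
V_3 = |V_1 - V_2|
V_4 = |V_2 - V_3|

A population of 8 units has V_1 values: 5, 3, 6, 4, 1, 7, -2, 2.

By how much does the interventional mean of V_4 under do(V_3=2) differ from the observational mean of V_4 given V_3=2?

Under do(V_3=2), V_3's equation is replaced by V_3=2 for every unit. Per-unit V_4: 5, 1, 7, 3, 3, 9, 9, 1. Mean = 4.75.
Observing V_3=2 restricts to units where V_3's equation naturally yields 2: V_1 ∈ {5, 1}. In that subpopulation V_4 = 5, 3, mean 4.
Difference = 4.75 − 4 = 0.75.

0.75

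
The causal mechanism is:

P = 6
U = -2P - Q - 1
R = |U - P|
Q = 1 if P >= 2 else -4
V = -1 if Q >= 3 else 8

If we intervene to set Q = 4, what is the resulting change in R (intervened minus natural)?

do(Q=4) replaces the equation Q = 1 if P >= 2 else -4 with the constant Q = 4.
U = -2P - Q - 1  [with P=6, Q=4]  = -17
R = |U - P|  [with U=-17, P=6]  = 23
Without intervention: Q = 1 if P >= 2 else -4  [with P=6]  = 1; U = -2P - Q - 1  [with P=6, Q=1]  = -14; R = |U - P|  [with U=-14, P=6]  = 20.
Change = 23 − 20 = 3.

3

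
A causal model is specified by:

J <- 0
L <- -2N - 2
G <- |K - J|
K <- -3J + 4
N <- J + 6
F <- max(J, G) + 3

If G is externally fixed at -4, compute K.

Under do(G=-4), the mechanism G <- |K - J| is discarded; G is fixed at -4.
Since K is not a descendant of the intervened variable, it is unaffected.
K = -3J + 4  [with J=0]  = 4

4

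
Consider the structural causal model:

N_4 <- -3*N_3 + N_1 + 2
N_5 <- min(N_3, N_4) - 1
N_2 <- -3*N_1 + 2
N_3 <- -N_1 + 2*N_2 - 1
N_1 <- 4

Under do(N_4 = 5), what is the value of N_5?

-26

Intervening sets N_4 = 5 and removes its equation (N_4 <- -3*N_3 + N_1 + 2).
N_2 = -3*N_1 + 2  [with N_1=4]  = -10
N_3 = -N_1 + 2*N_2 - 1  [with N_1=4, N_2=-10]  = -25
N_5 = min(N_3, N_4) - 1  [with N_3=-25, N_4=5]  = -26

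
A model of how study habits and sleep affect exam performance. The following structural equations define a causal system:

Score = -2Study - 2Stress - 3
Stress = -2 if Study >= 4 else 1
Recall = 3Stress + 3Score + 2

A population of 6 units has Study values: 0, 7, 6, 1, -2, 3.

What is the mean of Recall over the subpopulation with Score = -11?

-32.5

Conditioning on Score=-11 selects the 2 unit(s) with Study ∈ {6, 3}. Their Recall values: -37, -28. Mean = -32.5.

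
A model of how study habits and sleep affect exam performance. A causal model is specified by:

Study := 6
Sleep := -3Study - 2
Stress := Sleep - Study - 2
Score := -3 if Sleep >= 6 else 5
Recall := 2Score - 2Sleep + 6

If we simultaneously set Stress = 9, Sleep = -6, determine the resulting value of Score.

The joint intervention fixes Stress = 9, Sleep = -6, removing each variable's own equation.
Score = -3 if Sleep >= 6 else 5  [with Sleep=-6]  = 5

5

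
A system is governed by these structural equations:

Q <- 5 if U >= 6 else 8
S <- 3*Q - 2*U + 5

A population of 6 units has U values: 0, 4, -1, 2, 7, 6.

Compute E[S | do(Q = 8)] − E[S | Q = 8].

do(Q=8) breaks Q's dependence on U. With Q=8 fixed, S across the units is 29, 21, 31, 25, 15, 17, mean 23.
E[S|Q=8] averages over only the 4 units with Q=8 (U = 0, 4, -1, 2): S = 29, 21, 31, 25, mean 26.5.
Difference = 23 − 26.5 = -3.5.

-3.5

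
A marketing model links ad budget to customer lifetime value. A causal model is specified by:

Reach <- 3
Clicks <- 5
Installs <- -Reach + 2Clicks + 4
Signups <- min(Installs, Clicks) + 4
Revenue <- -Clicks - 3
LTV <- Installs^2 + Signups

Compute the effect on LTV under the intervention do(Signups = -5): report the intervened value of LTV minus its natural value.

-14

Under do(Signups=-5), the mechanism Signups <- min(Installs, Clicks) + 4 is discarded; Signups is fixed at -5.
Installs = -Reach + 2Clicks + 4  [with Reach=3, Clicks=5]  = 11
LTV = Installs^2 + Signups  [with Installs=11, Signups=-5]  = 116
Without intervention: Installs = -Reach + 2Clicks + 4  [with Reach=3, Clicks=5]  = 11; Signups = min(Installs, Clicks) + 4  [with Installs=11, Clicks=5]  = 9; LTV = Installs^2 + Signups  [with Installs=11, Signups=9]  = 130.
Change = 116 − 130 = -14.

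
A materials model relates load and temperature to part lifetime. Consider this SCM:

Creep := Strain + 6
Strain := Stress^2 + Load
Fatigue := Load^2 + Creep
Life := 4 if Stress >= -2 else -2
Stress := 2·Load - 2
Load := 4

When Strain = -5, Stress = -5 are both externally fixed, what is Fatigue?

17

Setting Strain = -5, Stress = -5 by intervention discards those variables' equations.
Creep = Strain + 6  [with Strain=-5]  = 1
Fatigue = Load^2 + Creep  [with Load=4, Creep=1]  = 17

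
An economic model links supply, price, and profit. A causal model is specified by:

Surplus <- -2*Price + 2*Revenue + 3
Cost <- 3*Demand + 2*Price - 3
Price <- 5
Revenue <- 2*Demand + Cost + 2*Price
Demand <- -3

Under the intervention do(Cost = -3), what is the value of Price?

5

Under do(Cost=-3), the mechanism Cost <- 3*Demand + 2*Price - 3 is discarded; Cost is fixed at -3.
Since Price is not a descendant of the intervened variable, it is unaffected.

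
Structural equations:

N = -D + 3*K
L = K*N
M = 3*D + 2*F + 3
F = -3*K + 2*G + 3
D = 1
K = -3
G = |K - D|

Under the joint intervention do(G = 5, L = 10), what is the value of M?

50

The joint intervention fixes G = 5, L = 10, removing each variable's own equation.
F = -3*K + 2*G + 3  [with K=-3, G=5]  = 22
M = 3*D + 2*F + 3  [with D=1, F=22]  = 50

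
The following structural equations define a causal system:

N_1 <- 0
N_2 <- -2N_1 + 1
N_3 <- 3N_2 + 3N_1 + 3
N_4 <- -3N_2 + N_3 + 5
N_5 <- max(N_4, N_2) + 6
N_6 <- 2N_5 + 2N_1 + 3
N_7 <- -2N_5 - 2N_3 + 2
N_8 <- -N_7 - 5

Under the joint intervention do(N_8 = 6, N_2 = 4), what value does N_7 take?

-56

The joint intervention fixes N_8 = 6, N_2 = 4, removing each variable's own equation.
N_3 = 3N_2 + 3N_1 + 3  [with N_2=4, N_1=0]  = 15
N_4 = -3N_2 + N_3 + 5  [with N_2=4, N_3=15]  = 8
N_5 = max(N_4, N_2) + 6  [with N_4=8, N_2=4]  = 14
N_7 = -2N_5 - 2N_3 + 2  [with N_5=14, N_3=15]  = -56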